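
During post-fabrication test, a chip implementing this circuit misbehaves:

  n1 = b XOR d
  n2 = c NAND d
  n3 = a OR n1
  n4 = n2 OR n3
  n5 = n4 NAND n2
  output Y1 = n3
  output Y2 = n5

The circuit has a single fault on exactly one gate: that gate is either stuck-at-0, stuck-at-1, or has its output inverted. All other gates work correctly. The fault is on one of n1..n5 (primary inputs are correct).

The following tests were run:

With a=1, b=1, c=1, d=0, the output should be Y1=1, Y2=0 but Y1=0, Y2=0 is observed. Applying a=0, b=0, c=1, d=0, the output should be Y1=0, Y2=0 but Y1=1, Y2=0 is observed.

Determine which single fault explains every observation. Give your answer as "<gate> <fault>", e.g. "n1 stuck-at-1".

n3 inverted output

Fault-free values for test 1 (a=1, b=1, c=1, d=0): n1=1, n2=1, n3=1, n4=1, n5=0, giving Y1=1, Y2=0. Observed Y1=0, Y2=0.
Test 1: faults giving observed Y1=0, Y2=0 are {n3 stuck-at-0, n3 inverted output}.
Test 2 (a=0, b=0, c=1, d=0): fault-free n1=0, n2=1, n3=0, n4=1, n5=0 → Y1=0, Y2=0; observed Y1=1, Y2=0. Eliminates n3 stuck-at-0.
Only n3 inverted output is consistent with every test.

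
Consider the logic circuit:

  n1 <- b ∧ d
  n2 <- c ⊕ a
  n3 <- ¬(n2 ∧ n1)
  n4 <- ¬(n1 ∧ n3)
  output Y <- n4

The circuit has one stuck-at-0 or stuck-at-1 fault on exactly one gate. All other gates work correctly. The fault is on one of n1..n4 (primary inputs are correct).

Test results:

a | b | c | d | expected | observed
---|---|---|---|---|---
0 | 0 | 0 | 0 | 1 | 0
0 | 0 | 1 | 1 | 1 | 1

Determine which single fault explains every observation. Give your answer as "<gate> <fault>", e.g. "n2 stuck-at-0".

n1 stuck-at-1

Fault-free values for test 1 (a=0, b=0, c=0, d=0): n1=0, n2=0, n3=1, n4=1, giving Y=1. Observed 0.
Test 1: faults giving observed 0 are {n1 stuck-at-1, n4 stuck-at-0}.
Test 2 (a=0, b=0, c=1, d=1): fault-free n1=0, n2=1, n3=1, n4=1 → 1; observed 1. Eliminates n4 stuck-at-0.
Only n1 stuck-at-1 is consistent with every test.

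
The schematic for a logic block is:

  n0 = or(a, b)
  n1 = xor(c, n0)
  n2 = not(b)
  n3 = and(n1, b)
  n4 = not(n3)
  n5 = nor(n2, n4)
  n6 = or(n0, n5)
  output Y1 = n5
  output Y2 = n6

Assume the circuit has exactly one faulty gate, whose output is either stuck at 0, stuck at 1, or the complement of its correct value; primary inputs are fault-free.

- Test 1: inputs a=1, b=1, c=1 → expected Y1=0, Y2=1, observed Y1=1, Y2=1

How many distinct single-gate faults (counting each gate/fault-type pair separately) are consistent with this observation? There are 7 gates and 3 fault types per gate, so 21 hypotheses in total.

10

Fault-free: n0=1, n1=0, n2=0, n3=0, n4=1, n5=0, n6=1 → Y1=0, Y2=1. Observed Y1=1, Y2=1.
  n0: stuck-at-0, inverted output ✓; others ✗
  n1: stuck-at-1, inverted output ✓; others ✗
  n2: none of the 3 fault types match ✗
  n3: stuck-at-1, inverted output ✓; others ✗
  n4: stuck-at-0, inverted output ✓; others ✗
  n5: stuck-at-1, inverted output ✓; others ✗
  n6: none of the 3 fault types match ✗
Consistent faults: {n0 stuck-at-0, n0 inverted output, n1 stuck-at-1, n1 inverted output, n3 stuck-at-1, n3 inverted output, n4 stuck-at-0, n4 inverted output, n5 stuck-at-1, n5 inverted output} — 10 in all.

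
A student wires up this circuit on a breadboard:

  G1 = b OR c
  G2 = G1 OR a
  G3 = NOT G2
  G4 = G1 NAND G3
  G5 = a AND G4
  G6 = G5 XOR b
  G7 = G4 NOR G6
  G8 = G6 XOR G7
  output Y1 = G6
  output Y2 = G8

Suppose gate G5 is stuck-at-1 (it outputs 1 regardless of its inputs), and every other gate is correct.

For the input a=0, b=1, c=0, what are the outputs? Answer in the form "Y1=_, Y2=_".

Y1=0, Y2=0

Propagate with G5 forced: G1=1, G2=1, G3=0, G4=1, G5=1 [stuck-at-1], G6=0, G7=0, G8=0.
So the outputs are Y1=0, Y2=0. (Without the fault they would be Y1=1, Y2=1.)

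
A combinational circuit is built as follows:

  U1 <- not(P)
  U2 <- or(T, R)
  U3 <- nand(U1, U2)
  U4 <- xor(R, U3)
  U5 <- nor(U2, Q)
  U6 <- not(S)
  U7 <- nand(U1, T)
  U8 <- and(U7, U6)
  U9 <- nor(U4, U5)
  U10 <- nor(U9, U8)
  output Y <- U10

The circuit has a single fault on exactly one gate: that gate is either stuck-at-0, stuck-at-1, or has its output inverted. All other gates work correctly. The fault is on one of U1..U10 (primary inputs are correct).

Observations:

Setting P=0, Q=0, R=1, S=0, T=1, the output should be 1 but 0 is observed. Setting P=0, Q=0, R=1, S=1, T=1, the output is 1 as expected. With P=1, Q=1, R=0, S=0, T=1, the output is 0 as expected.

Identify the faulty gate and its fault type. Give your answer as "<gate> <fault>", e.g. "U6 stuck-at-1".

Fault-free values for test 1 (P=0, Q=0, R=1, S=0, T=1): U1=1, U2=1, U3=0, U4=1, U5=0, U6=1, U7=0, U8=0, U9=0, U10=1, giving Y=1. Observed 0.
Test 1: faults giving observed 0 are {U1 stuck-at-0, U1 inverted output, U3 stuck-at-1, U3 inverted output, U4 stuck-at-0, U4 inverted output, U7 stuck-at-1, U7 inverted output, U8 stuck-at-1, U8 inverted output, U9 stuck-at-1, U9 inverted output, U10 stuck-at-0, U10 inverted output}.
Test 2 (P=0, Q=0, R=1, S=1, T=1): fault-free U1=1, U2=1, U3=0, U4=1, U5=0, U6=0, U7=0, U8=0, U9=0, U10=1 → 1; observed 1. Eliminates U1 stuck-at-0, U1 inverted output, U3 stuck-at-1, U3 inverted output, U4 stuck-at-0, U4 inverted output, U8 stuck-at-1, U8 inverted output, U9 stuck-at-1, U9 inverted output, U10 stuck-at-0, U10 inverted output.
Test 3 (P=1, Q=1, R=0, S=0, T=1): fault-free U1=0, U2=1, U3=1, U4=1, U5=0, U6=1, U7=1, U8=1, U9=0, U10=0 → 0; observed 0. Eliminates U7 inverted output.
Only U7 stuck-at-1 is consistent with every test.

U7 stuck-at-1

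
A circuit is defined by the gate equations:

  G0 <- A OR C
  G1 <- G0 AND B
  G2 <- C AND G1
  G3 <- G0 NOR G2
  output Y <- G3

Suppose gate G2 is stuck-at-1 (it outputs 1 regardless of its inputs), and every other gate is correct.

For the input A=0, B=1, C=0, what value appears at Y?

0

Propagate with G2 forced: G0=0, G1=0, G2=1 [stuck-at-1], G3=0.
So Y = 0. (Without the fault it would be 1.)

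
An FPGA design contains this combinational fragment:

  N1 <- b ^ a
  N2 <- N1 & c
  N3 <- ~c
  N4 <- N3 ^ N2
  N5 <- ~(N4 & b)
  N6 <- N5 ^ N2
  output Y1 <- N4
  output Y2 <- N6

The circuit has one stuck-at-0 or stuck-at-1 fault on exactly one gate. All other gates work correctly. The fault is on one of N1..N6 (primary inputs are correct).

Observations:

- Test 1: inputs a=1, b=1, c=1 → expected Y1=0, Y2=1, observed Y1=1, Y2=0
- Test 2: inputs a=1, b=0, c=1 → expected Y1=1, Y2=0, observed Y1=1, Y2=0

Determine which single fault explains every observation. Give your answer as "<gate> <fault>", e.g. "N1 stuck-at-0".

N4 stuck-at-1

Fault-free values for test 1 (a=1, b=1, c=1): N1=0, N2=0, N3=0, N4=0, N5=1, N6=1, giving Y1=0, Y2=1. Observed Y1=1, Y2=0.
Test 1: faults giving observed Y1=1, Y2=0 are {N3 stuck-at-1, N4 stuck-at-1}.
Test 2 (a=1, b=0, c=1): fault-free N1=1, N2=1, N3=0, N4=1, N5=1, N6=0 → Y1=1, Y2=0; observed Y1=1, Y2=0. Eliminates N3 stuck-at-1.
Only N4 stuck-at-1 is consistent with every test.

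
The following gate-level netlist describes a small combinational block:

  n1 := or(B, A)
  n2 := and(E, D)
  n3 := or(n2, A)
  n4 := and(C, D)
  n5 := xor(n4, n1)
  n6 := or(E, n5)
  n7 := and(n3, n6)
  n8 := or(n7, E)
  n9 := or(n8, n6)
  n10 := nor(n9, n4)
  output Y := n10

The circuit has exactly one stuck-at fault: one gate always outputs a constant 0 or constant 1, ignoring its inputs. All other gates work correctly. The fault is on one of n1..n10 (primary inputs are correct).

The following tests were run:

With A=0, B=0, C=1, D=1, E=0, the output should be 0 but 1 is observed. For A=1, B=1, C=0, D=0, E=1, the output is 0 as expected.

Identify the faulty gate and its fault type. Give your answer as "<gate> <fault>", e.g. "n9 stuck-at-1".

n4 stuck-at-0

Fault-free values for test 1 (A=0, B=0, C=1, D=1, E=0): n1=0, n2=0, n3=0, n4=1, n5=1, n6=1, n7=0, n8=0, n9=1, n10=0, giving Y=0. Observed 1.
Test 1: faults giving observed 1 are {n4 stuck-at-0, n10 stuck-at-1}.
Test 2 (A=1, B=1, C=0, D=0, E=1): fault-free n1=1, n2=0, n3=1, n4=0, n5=1, n6=1, n7=1, n8=1, n9=1, n10=0 → 0; observed 0. Eliminates n10 stuck-at-1.
Only n4 stuck-at-0 is consistent with every test.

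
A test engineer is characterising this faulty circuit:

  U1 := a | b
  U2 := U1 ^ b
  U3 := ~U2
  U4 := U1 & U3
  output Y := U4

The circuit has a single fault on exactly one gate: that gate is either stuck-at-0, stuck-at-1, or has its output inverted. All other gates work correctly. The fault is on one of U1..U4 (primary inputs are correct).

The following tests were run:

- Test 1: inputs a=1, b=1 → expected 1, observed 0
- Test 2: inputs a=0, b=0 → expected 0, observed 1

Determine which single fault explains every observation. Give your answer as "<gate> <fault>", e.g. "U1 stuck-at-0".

Fault-free values for test 1 (a=1, b=1): U1=1, U2=0, U3=1, U4=1, giving Y=1. Observed 0.
Test 1: faults giving observed 0 are {U1 stuck-at-0, U1 inverted output, U2 stuck-at-1, U2 inverted output, U3 stuck-at-0, U3 inverted output, U4 stuck-at-0, U4 inverted output}.
Test 2 (a=0, b=0): fault-free U1=0, U2=0, U3=1, U4=0 → 0; observed 1. Eliminates U1 stuck-at-0, U1 inverted output, U2 stuck-at-1, U2 inverted output, U3 stuck-at-0, U3 inverted output, U4 stuck-at-0.
Only U4 inverted output is consistent with every test.

U4 inverted output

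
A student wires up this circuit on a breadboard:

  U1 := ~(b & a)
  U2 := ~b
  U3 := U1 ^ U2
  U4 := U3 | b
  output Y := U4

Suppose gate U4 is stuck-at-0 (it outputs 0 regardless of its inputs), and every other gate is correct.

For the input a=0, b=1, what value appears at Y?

Propagate with U4 forced: U1=1, U2=0, U3=1, U4=0 [stuck-at-0].
So Y = 0. (Without the fault it would be 1.)

0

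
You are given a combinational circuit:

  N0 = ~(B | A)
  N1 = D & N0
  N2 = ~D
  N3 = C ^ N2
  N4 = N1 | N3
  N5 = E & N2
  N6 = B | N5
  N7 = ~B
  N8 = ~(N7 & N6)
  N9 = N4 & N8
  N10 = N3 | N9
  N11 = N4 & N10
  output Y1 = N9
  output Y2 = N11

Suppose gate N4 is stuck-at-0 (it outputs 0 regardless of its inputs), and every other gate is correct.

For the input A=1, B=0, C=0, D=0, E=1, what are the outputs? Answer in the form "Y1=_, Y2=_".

Propagate with N4 forced: N0=0, N1=0, N2=1, N3=1, N4=0 [stuck-at-0], N5=1, N6=1, N7=1, N8=0, N9=0, N10=1, N11=0.
So the outputs are Y1=0, Y2=0. (Without the fault they would be Y1=0, Y2=1.)

Y1=0, Y2=0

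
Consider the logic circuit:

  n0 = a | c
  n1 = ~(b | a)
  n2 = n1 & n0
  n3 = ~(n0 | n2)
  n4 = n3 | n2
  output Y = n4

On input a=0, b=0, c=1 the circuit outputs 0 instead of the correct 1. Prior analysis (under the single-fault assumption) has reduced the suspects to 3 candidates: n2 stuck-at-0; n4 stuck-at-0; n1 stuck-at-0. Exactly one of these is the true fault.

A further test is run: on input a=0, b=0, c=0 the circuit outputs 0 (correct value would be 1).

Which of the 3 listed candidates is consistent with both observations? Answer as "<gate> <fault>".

Evaluate each candidate on input a=0, b=0, c=0:
  n2 stuck-at-0: n0=0, n1=1, n2=0 [stuck-at-0], n3=1, n4=1 → 1 — eliminated
  n4 stuck-at-0: n0=0, n1=1, n2=0, n3=1, n4=0 [stuck-at-0] → 0 — matches
  n1 stuck-at-0: n0=0, n1=0 [stuck-at-0], n2=0, n3=1, n4=1 → 1 — eliminated
Only n4 stuck-at-0 reproduces the observed 0.

n4 stuck-at-0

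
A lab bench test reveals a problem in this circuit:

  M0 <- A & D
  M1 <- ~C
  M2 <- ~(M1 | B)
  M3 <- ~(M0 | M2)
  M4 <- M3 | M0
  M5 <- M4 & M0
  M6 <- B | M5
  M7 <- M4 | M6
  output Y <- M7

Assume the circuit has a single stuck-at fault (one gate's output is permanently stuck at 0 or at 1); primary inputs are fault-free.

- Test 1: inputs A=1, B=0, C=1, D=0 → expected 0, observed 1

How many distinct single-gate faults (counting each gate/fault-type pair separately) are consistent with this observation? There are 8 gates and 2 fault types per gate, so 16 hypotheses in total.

8

Fault-free: M0=0, M1=0, M2=1, M3=0, M4=0, M5=0, M6=0, M7=0 → 0. Observed 1.
  M0: stuck-at-1 ✓; others ✗
  M1: stuck-at-1 ✓; others ✗
  M2: stuck-at-0 ✓; others ✗
  M3: stuck-at-1 ✓; others ✗
  M4: stuck-at-1 ✓; others ✗
  M5: stuck-at-1 ✓; others ✗
  M6: stuck-at-1 ✓; others ✗
  M7: stuck-at-1 ✓; others ✗
Consistent faults: {M0 stuck-at-1, M1 stuck-at-1, M2 stuck-at-0, M3 stuck-at-1, M4 stuck-at-1, M5 stuck-at-1, M6 stuck-at-1, M7 stuck-at-1} — 8 in all.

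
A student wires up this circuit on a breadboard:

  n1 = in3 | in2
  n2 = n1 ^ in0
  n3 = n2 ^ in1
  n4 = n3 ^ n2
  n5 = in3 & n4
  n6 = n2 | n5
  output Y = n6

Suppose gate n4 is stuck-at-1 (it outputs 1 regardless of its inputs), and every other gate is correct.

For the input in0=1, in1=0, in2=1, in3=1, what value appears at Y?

Propagate with n4 forced: n1=1, n2=0, n3=0, n4=1 [stuck-at-1], n5=1, n6=1.
So Y = 1. (Without the fault it would be 0.)

1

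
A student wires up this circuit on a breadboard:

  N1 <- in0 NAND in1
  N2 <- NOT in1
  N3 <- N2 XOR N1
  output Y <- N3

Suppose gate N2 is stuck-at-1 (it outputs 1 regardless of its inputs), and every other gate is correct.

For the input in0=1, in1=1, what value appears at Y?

Propagate with N2 forced: N1=0, N2=1 [stuck-at-1], N3=1.
So Y = 1. (Without the fault it would be 0.)

1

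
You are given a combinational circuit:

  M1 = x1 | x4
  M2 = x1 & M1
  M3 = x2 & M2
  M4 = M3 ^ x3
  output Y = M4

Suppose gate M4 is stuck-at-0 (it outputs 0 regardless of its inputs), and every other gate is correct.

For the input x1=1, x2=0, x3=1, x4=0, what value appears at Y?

Propagate with M4 forced: M1=1, M2=1, M3=0, M4=0 [stuck-at-0].
So Y = 0. (Without the fault it would be 1.)

0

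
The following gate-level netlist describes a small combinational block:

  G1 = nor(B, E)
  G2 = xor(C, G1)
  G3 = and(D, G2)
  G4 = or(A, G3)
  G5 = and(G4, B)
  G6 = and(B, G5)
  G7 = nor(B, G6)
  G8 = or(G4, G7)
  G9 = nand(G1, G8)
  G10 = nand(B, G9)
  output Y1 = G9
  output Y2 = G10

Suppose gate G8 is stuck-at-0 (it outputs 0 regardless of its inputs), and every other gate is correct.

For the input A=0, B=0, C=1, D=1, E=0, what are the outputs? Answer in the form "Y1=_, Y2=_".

Propagate with G8 forced: G1=1, G2=0, G3=0, G4=0, G5=0, G6=0, G7=1, G8=0 [stuck-at-0], G9=1, G10=1.
So the outputs are Y1=1, Y2=1. (Without the fault they would be Y1=0, Y2=1.)

Y1=1, Y2=1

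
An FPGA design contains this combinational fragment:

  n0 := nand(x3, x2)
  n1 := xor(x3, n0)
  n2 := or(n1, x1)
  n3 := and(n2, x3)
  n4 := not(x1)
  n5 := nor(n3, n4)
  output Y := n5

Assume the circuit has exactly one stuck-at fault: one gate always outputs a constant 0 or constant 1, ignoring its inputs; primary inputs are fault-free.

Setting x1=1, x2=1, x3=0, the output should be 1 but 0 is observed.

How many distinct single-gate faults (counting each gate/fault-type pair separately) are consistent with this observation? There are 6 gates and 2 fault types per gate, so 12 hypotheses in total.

Fault-free: n0=1, n1=1, n2=1, n3=0, n4=0, n5=1 → 1. Observed 0.
  n0 stuck-at-0: output 1 ✗
  n0 stuck-at-1: output 1 ✗
  n1 stuck-at-0: output 1 ✗
  n1 stuck-at-1: output 1 ✗
  n2 stuck-at-0: output 1 ✗
  n2 stuck-at-1: output 1 ✗
  n3 stuck-at-0: output 1 ✗
  n3 stuck-at-1: output 0 ✓
  n4 stuck-at-0: output 1 ✗
  n4 stuck-at-1: output 0 ✓
  n5 stuck-at-0: output 0 ✓
  n5 stuck-at-1: output 1 ✗
Consistent faults: {n3 stuck-at-1, n4 stuck-at-1, n5 stuck-at-0} — 3 in all.

3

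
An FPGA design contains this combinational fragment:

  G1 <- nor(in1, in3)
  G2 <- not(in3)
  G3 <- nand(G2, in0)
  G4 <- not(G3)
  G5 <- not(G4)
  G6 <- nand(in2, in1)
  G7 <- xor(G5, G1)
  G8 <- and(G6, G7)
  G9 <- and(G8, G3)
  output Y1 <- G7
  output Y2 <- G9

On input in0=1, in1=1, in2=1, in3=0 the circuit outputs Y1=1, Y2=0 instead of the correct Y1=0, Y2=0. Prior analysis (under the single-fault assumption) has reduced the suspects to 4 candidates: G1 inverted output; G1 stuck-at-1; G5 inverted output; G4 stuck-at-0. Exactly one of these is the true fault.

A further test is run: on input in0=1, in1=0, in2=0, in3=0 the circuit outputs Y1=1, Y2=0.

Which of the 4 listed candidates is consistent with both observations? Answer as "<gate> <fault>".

Evaluate each candidate on input in0=1, in1=0, in2=0, in3=0:
  G1 inverted output: G1=0 [inverted output], G2=1, G3=0, G4=1, G5=0, G6=1, G7=0, G8=0, G9=0 → Y1=0, Y2=0 — eliminated
  G1 stuck-at-1: G1=1 [stuck-at-1], G2=1, G3=0, G4=1, G5=0, G6=1, G7=1, G8=1, G9=0 → Y1=1, Y2=0 — matches
  G5 inverted output: G1=1, G2=1, G3=0, G4=1, G5=1 [inverted output], G6=1, G7=0, G8=0, G9=0 → Y1=0, Y2=0 — eliminated
  G4 stuck-at-0: G1=1, G2=1, G3=0, G4=0 [stuck-at-0], G5=1, G6=1, G7=0, G8=0, G9=0 → Y1=0, Y2=0 — eliminated
Only G1 stuck-at-1 reproduces the observed Y1=1, Y2=0.

G1 stuck-at-1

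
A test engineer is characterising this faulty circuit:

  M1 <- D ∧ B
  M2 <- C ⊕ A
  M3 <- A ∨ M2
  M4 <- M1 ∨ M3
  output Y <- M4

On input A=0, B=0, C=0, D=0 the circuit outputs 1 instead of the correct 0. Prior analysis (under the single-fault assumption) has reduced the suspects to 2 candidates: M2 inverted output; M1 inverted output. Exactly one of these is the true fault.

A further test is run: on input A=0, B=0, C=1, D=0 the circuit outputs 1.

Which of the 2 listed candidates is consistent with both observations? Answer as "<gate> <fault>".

M1 inverted output

Evaluate each candidate on input A=0, B=0, C=1, D=0:
  M2 inverted output: M1=0, M2=0 [inverted output], M3=0, M4=0 → 0 — eliminated
  M1 inverted output: M1=1 [inverted output], M2=1, M3=1, M4=1 → 1 — matches
Only M1 inverted output reproduces the observed 1.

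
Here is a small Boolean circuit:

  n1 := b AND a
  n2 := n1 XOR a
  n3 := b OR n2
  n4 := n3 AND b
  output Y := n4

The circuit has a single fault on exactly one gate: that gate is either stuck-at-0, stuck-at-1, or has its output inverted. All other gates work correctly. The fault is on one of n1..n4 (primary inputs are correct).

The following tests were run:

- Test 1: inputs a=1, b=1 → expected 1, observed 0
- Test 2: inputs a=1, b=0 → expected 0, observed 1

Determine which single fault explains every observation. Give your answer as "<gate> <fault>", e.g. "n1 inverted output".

n4 inverted output

Fault-free values for test 1 (a=1, b=1): n1=1, n2=0, n3=1, n4=1, giving Y=1. Observed 0.
Test 1: faults giving observed 0 are {n3 stuck-at-0, n3 inverted output, n4 stuck-at-0, n4 inverted output}.
Test 2 (a=1, b=0): fault-free n1=0, n2=1, n3=1, n4=0 → 0; observed 1. Eliminates n3 stuck-at-0, n3 inverted output, n4 stuck-at-0.
Only n4 inverted output is consistent with every test.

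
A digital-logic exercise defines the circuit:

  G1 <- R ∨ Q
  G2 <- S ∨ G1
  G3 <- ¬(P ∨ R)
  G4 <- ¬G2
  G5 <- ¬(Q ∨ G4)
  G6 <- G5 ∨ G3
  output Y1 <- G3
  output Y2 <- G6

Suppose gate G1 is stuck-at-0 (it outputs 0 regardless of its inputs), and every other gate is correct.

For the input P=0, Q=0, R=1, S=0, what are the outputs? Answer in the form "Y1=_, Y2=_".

Y1=0, Y2=0

Propagate with G1 forced: G1=0 [stuck-at-0], G2=0, G3=0, G4=1, G5=0, G6=0.
So the outputs are Y1=0, Y2=0. (Without the fault they would be Y1=0, Y2=1.)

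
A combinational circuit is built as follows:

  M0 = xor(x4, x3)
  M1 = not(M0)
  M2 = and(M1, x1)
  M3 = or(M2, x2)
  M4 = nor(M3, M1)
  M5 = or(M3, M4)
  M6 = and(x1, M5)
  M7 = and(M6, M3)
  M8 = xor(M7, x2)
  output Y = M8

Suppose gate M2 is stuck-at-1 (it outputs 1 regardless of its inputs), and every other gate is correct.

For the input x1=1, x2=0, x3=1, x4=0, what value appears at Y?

Propagate with M2 forced: M0=1, M1=0, M2=1 [stuck-at-1], M3=1, M4=0, M5=1, M6=1, M7=1, M8=1.
So Y = 1. (Without the fault it would be 0.)

1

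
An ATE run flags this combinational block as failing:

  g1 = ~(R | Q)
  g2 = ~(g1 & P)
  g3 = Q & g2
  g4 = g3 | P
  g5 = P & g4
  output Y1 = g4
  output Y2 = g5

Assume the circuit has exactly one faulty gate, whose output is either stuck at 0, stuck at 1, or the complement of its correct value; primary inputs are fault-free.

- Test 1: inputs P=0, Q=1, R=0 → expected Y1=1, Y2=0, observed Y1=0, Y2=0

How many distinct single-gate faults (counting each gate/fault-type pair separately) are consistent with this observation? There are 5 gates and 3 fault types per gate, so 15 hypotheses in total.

Fault-free: g1=0, g2=1, g3=1, g4=1, g5=0 → Y1=1, Y2=0. Observed Y1=0, Y2=0.
  g1: none of the 3 fault types match ✗
  g2: stuck-at-0, inverted output ✓; others ✗
  g3: stuck-at-0, inverted output ✓; others ✗
  g4: stuck-at-0, inverted output ✓; others ✗
  g5: none of the 3 fault types match ✗
Consistent faults: {g2 stuck-at-0, g2 inverted output, g3 stuck-at-0, g3 inverted output, g4 stuck-at-0, g4 inverted output} — 6 in all.

6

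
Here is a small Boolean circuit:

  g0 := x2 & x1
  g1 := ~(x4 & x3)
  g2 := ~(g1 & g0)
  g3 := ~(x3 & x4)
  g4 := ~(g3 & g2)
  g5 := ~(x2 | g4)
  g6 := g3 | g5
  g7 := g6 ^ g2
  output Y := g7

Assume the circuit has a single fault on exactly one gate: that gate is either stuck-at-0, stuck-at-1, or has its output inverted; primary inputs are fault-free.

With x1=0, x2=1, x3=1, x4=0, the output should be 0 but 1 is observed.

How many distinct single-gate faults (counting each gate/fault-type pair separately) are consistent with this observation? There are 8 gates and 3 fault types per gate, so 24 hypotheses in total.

10

Fault-free: g0=0, g1=1, g2=1, g3=1, g4=0, g5=0, g6=1, g7=0 → 0. Observed 1.
  g0: stuck-at-1, inverted output ✓; others ✗
  g1: none of the 3 fault types match ✗
  g2: stuck-at-0, inverted output ✓; others ✗
  g3: stuck-at-0, inverted output ✓; others ✗
  g4: none of the 3 fault types match ✗
  g5: none of the 3 fault types match ✗
  g6: stuck-at-0, inverted output ✓; others ✗
  g7: stuck-at-1, inverted output ✓; others ✗
Consistent faults: {g0 stuck-at-1, g0 inverted output, g2 stuck-at-0, g2 inverted output, g3 stuck-at-0, g3 inverted output, g6 stuck-at-0, g6 inverted output, g7 stuck-at-1, g7 inverted output} — 10 in all.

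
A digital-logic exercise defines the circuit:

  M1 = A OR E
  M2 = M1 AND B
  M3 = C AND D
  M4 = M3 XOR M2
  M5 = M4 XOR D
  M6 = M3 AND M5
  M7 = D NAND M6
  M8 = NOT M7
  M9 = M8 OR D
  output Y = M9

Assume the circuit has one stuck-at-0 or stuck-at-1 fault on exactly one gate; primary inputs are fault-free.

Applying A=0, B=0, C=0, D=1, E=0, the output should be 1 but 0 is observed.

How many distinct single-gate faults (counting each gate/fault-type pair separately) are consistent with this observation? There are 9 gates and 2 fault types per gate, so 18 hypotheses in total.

1

Fault-free: M1=0, M2=0, M3=0, M4=0, M5=1, M6=0, M7=1, M8=0, M9=1 → 1. Observed 0.
  M1: none of the 2 fault types match ✗
  M2: none of the 2 fault types match ✗
  M3: none of the 2 fault types match ✗
  M4: none of the 2 fault types match ✗
  M5: none of the 2 fault types match ✗
  M6: none of the 2 fault types match ✗
  M7: none of the 2 fault types match ✗
  M8: none of the 2 fault types match ✗
  M9: stuck-at-0 ✓; others ✗
Consistent faults: {M9 stuck-at-0} — 1 in all.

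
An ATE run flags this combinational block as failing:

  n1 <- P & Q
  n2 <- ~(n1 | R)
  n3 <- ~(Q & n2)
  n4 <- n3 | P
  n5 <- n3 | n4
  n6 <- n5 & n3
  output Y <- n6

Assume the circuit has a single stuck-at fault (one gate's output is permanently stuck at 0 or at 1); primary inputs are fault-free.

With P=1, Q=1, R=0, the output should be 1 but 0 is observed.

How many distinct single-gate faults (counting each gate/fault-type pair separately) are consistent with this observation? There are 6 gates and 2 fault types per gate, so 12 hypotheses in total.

5

Fault-free: n1=1, n2=0, n3=1, n4=1, n5=1, n6=1 → 1. Observed 0.
  n1 stuck-at-0: output 0 ✓
  n1 stuck-at-1: output 1 ✗
  n2 stuck-at-0: output 1 ✗
  n2 stuck-at-1: output 0 ✓
  n3 stuck-at-0: output 0 ✓
  n3 stuck-at-1: output 1 ✗
  n4 stuck-at-0: output 1 ✗
  n4 stuck-at-1: output 1 ✗
  n5 stuck-at-0: output 0 ✓
  n5 stuck-at-1: output 1 ✗
  n6 stuck-at-0: output 0 ✓
  n6 stuck-at-1: output 1 ✗
Consistent faults: {n1 stuck-at-0, n2 stuck-at-1, n3 stuck-at-0, n5 stuck-at-0, n6 stuck-at-0} — 5 in all.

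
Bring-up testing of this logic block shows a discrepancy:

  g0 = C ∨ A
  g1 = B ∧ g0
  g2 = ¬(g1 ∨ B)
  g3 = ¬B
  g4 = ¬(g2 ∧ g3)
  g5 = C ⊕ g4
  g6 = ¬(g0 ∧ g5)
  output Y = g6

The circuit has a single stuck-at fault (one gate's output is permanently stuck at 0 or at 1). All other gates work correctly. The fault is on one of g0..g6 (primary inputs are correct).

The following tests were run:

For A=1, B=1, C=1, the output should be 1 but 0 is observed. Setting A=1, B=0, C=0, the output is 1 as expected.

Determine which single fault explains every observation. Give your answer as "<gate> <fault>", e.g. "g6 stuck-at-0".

g4 stuck-at-0

Fault-free values for test 1 (A=1, B=1, C=1): g0=1, g1=1, g2=0, g3=0, g4=1, g5=0, g6=1, giving Y=1. Observed 0.
Test 1: faults giving observed 0 are {g4 stuck-at-0, g5 stuck-at-1, g6 stuck-at-0}.
Test 2 (A=1, B=0, C=0): fault-free g0=1, g1=0, g2=1, g3=1, g4=0, g5=0, g6=1 → 1; observed 1. Eliminates g5 stuck-at-1, g6 stuck-at-0.
Only g4 stuck-at-0 is consistent with every test.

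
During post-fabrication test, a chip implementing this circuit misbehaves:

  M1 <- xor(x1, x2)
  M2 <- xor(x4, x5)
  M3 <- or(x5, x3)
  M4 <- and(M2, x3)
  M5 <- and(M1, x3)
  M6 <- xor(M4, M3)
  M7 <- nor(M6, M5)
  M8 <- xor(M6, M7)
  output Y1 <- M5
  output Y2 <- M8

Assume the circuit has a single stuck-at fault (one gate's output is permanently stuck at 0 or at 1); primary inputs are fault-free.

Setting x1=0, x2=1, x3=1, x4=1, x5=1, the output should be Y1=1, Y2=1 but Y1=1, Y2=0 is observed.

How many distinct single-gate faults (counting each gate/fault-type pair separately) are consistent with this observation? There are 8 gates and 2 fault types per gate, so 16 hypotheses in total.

6

Fault-free: M1=1, M2=0, M3=1, M4=0, M5=1, M6=1, M7=0, M8=1 → Y1=1, Y2=1. Observed Y1=1, Y2=0.
  M1: none of the 2 fault types match ✗
  M2: stuck-at-1 ✓; others ✗
  M3: stuck-at-0 ✓; others ✗
  M4: stuck-at-1 ✓; others ✗
  M5: none of the 2 fault types match ✗
  M6: stuck-at-0 ✓; others ✗
  M7: stuck-at-1 ✓; others ✗
  M8: stuck-at-0 ✓; others ✗
Consistent faults: {M2 stuck-at-1, M3 stuck-at-0, M4 stuck-at-1, M6 stuck-at-0, M7 stuck-at-1, M8 stuck-at-0} — 6 in all.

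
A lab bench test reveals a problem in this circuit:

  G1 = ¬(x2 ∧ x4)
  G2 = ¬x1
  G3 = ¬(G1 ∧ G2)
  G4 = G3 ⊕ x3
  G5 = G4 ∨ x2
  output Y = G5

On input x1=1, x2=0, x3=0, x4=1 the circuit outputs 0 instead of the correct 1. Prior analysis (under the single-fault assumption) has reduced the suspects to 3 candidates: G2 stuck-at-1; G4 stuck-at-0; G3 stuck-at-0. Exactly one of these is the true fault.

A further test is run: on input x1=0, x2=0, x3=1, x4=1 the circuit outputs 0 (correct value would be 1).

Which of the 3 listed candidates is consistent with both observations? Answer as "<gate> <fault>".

G4 stuck-at-0

Evaluate each candidate on input x1=0, x2=0, x3=1, x4=1:
  G2 stuck-at-1: G1=1, G2=1 [stuck-at-1], G3=0, G4=1, G5=1 → 1 — eliminated
  G4 stuck-at-0: G1=1, G2=1, G3=0, G4=0 [stuck-at-0], G5=0 → 0 — matches
  G3 stuck-at-0: G1=1, G2=1, G3=0 [stuck-at-0], G4=1, G5=1 → 1 — eliminated
Only G4 stuck-at-0 reproduces the observed 0.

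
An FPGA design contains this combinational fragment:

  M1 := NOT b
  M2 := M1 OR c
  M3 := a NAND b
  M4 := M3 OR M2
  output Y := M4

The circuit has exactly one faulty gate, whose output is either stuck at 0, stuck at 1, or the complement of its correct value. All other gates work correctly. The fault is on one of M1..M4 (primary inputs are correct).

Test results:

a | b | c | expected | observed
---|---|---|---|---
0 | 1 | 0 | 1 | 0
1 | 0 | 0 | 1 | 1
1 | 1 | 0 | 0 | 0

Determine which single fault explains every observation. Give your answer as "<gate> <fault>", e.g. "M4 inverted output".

M3 stuck-at-0

Fault-free values for test 1 (a=0, b=1, c=0): M1=0, M2=0, M3=1, M4=1, giving Y=1. Observed 0.
Test 1: faults giving observed 0 are {M3 stuck-at-0, M3 inverted output, M4 stuck-at-0, M4 inverted output}.
Test 2 (a=1, b=0, c=0): fault-free M1=1, M2=1, M3=1, M4=1 → 1; observed 1. Eliminates M4 stuck-at-0, M4 inverted output.
Test 3 (a=1, b=1, c=0): fault-free M1=0, M2=0, M3=0, M4=0 → 0; observed 0. Eliminates M3 inverted output.
Only M3 stuck-at-0 is consistent with every test.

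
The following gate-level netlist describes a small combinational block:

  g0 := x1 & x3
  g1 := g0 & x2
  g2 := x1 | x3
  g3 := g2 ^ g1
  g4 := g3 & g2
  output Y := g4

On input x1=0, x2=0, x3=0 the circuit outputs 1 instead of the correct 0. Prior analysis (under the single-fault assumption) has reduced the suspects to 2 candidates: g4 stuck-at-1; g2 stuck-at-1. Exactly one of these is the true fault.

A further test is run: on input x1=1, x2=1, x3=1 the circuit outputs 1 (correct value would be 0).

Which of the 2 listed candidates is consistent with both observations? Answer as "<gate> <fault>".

Evaluate each candidate on input x1=1, x2=1, x3=1:
  g4 stuck-at-1: g0=1, g1=1, g2=1, g3=0, g4=1 [stuck-at-1] → 1 — matches
  g2 stuck-at-1: g0=1, g1=1, g2=1 [stuck-at-1], g3=0, g4=0 → 0 — eliminated
Only g4 stuck-at-1 reproduces the observed 1.

g4 stuck-at-1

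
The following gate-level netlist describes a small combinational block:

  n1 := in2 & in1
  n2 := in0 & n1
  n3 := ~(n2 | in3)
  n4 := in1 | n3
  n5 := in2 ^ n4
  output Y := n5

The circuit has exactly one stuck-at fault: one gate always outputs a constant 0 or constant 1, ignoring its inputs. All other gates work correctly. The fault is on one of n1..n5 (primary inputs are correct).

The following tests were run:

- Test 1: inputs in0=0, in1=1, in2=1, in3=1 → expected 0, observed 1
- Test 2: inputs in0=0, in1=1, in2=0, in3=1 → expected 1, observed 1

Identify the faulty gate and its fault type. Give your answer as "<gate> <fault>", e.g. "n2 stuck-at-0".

Fault-free values for test 1 (in0=0, in1=1, in2=1, in3=1): n1=1, n2=0, n3=0, n4=1, n5=0, giving Y=0. Observed 1.
Test 1: faults giving observed 1 are {n4 stuck-at-0, n5 stuck-at-1}.
Test 2 (in0=0, in1=1, in2=0, in3=1): fault-free n1=0, n2=0, n3=0, n4=1, n5=1 → 1; observed 1. Eliminates n4 stuck-at-0.
Only n5 stuck-at-1 is consistent with every test.

n5 stuck-at-1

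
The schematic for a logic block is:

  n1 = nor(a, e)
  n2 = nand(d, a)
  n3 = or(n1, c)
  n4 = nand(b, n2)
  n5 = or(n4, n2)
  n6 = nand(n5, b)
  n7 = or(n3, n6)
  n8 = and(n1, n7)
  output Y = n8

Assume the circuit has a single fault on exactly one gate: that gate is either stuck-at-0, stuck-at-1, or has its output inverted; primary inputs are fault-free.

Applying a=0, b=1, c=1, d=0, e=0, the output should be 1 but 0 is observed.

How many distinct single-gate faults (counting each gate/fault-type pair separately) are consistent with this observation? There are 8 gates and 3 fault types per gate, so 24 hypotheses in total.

Fault-free: n1=1, n2=1, n3=1, n4=0, n5=1, n6=0, n7=1, n8=1 → 1. Observed 0.
  n1: stuck-at-0, inverted output ✓; others ✗
  n2: none of the 3 fault types match ✗
  n3: stuck-at-0, inverted output ✓; others ✗
  n4: none of the 3 fault types match ✗
  n5: none of the 3 fault types match ✗
  n6: none of the 3 fault types match ✗
  n7: stuck-at-0, inverted output ✓; others ✗
  n8: stuck-at-0, inverted output ✓; others ✗
Consistent faults: {n1 stuck-at-0, n1 inverted output, n3 stuck-at-0, n3 inverted output, n7 stuck-at-0, n7 inverted output, n8 stuck-at-0, n8 inverted output} — 8 in all.

8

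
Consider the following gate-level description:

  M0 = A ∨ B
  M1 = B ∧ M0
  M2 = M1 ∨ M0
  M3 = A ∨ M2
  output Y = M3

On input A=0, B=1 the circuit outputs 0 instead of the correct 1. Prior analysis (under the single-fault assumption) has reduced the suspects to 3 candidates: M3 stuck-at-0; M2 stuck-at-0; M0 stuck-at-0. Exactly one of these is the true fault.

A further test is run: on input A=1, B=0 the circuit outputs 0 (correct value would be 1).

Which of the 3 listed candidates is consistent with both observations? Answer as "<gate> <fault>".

M3 stuck-at-0

Evaluate each candidate on input A=1, B=0:
  M3 stuck-at-0: M0=1, M1=0, M2=1, M3=0 [stuck-at-0] → 0 — matches
  M2 stuck-at-0: M0=1, M1=0, M2=0 [stuck-at-0], M3=1 → 1 — eliminated
  M0 stuck-at-0: M0=0 [stuck-at-0], M1=0, M2=0, M3=1 → 1 — eliminated
Only M3 stuck-at-0 reproduces the observed 0.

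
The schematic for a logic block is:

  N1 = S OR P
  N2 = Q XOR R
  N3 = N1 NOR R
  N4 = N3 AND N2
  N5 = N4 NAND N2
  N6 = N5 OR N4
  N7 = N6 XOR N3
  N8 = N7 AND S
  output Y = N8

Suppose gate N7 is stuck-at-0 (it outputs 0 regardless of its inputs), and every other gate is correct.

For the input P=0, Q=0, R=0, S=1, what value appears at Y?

Propagate with N7 forced: N1=1, N2=0, N3=0, N4=0, N5=1, N6=1, N7=0 [stuck-at-0], N8=0.
So Y = 0. (Without the fault it would be 1.)

0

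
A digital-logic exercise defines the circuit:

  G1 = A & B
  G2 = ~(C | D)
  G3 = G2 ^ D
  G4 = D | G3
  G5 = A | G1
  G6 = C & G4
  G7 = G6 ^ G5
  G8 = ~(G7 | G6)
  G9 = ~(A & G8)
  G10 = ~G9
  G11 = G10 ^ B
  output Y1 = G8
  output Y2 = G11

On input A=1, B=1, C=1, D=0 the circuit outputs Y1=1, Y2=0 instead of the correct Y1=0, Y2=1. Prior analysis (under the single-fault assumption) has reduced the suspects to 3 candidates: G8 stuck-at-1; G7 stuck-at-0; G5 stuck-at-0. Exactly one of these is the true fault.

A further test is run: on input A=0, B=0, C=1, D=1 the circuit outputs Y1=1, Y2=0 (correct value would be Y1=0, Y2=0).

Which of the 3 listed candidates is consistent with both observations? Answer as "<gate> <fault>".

Evaluate each candidate on input A=0, B=0, C=1, D=1:
  G8 stuck-at-1: G1=0, G2=0, G3=1, G4=1, G5=0, G6=1, G7=1, G8=1 [stuck-at-1], G9=1, G10=0, G11=0 → Y1=1, Y2=0 — matches
  G7 stuck-at-0: G1=0, G2=0, G3=1, G4=1, G5=0, G6=1, G7=0 [stuck-at-0], G8=0, G9=1, G10=0, G11=0 → Y1=0, Y2=0 — eliminated
  G5 stuck-at-0: G1=0, G2=0, G3=1, G4=1, G5=0 [stuck-at-0], G6=1, G7=1, G8=0, G9=1, G10=0, G11=0 → Y1=0, Y2=0 — eliminated
Only G8 stuck-at-1 reproduces the observed Y1=1, Y2=0.

G8 stuck-at-1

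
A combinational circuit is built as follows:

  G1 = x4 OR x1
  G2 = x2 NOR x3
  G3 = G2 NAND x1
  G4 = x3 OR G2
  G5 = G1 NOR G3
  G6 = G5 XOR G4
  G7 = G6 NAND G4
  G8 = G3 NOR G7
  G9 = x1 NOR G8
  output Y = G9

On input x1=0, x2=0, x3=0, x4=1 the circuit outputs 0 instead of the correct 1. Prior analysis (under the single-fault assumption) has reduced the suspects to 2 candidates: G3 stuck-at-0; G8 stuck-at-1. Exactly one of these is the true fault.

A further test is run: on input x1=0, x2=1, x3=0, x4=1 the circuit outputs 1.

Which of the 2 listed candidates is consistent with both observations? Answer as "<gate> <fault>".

G3 stuck-at-0

Evaluate each candidate on input x1=0, x2=1, x3=0, x4=1:
  G3 stuck-at-0: G1=1, G2=0, G3=0 [stuck-at-0], G4=0, G5=0, G6=0, G7=1, G8=0, G9=1 → 1 — matches
  G8 stuck-at-1: G1=1, G2=0, G3=1, G4=0, G5=0, G6=0, G7=1, G8=1 [stuck-at-1], G9=0 → 0 — eliminated
Only G3 stuck-at-0 reproduces the observed 1.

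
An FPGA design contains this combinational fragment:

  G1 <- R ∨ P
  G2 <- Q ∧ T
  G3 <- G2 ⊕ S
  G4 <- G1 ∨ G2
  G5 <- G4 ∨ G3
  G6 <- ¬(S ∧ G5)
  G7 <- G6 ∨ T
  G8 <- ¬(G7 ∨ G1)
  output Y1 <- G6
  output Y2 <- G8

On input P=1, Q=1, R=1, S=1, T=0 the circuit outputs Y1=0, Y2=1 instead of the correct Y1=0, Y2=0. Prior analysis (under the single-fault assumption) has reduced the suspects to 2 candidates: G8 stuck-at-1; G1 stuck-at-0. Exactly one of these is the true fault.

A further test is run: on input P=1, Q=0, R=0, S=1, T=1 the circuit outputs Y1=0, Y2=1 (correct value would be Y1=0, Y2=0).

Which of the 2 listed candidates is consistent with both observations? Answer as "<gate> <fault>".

Evaluate each candidate on input P=1, Q=0, R=0, S=1, T=1:
  G8 stuck-at-1: G1=1, G2=0, G3=1, G4=1, G5=1, G6=0, G7=1, G8=1 [stuck-at-1] → Y1=0, Y2=1 — matches
  G1 stuck-at-0: G1=0 [stuck-at-0], G2=0, G3=1, G4=0, G5=1, G6=0, G7=1, G8=0 → Y1=0, Y2=0 — eliminated
Only G8 stuck-at-1 reproduces the observed Y1=0, Y2=1.

G8 stuck-at-1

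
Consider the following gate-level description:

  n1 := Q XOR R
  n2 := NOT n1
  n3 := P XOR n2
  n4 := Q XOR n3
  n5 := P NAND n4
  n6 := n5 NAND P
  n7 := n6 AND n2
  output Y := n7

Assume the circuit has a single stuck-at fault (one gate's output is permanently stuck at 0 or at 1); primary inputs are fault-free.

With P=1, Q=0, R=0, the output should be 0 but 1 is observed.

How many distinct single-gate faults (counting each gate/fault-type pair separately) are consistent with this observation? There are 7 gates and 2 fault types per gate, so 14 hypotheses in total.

5

Fault-free: n1=0, n2=1, n3=0, n4=0, n5=1, n6=0, n7=0 → 0. Observed 1.
  n1 stuck-at-0: output 0 ✗
  n1 stuck-at-1: output 0 ✗
  n2 stuck-at-0: output 0 ✗
  n2 stuck-at-1: output 0 ✗
  n3 stuck-at-0: output 0 ✗
  n3 stuck-at-1: output 1 ✓
  n4 stuck-at-0: output 0 ✗
  n4 stuck-at-1: output 1 ✓
  n5 stuck-at-0: output 1 ✓
  n5 stuck-at-1: output 0 ✗
  n6 stuck-at-0: output 0 ✗
  n6 stuck-at-1: output 1 ✓
  n7 stuck-at-0: output 0 ✗
  n7 stuck-at-1: output 1 ✓
Consistent faults: {n3 stuck-at-1, n4 stuck-at-1, n5 stuck-at-0, n6 stuck-at-1, n7 stuck-at-1} — 5 in all.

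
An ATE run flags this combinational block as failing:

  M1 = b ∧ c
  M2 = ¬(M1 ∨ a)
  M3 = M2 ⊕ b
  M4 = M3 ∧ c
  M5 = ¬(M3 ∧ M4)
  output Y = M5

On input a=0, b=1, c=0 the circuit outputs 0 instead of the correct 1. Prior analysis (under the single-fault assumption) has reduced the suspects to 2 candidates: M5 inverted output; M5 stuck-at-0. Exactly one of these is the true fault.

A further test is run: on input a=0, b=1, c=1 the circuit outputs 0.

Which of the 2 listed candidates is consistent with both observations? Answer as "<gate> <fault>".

Evaluate each candidate on input a=0, b=1, c=1:
  M5 inverted output: M1=1, M2=0, M3=1, M4=1, M5=1 [inverted output] → 1 — eliminated
  M5 stuck-at-0: M1=1, M2=0, M3=1, M4=1, M5=0 [stuck-at-0] → 0 — matches
Only M5 stuck-at-0 reproduces the observed 0.

M5 stuck-at-0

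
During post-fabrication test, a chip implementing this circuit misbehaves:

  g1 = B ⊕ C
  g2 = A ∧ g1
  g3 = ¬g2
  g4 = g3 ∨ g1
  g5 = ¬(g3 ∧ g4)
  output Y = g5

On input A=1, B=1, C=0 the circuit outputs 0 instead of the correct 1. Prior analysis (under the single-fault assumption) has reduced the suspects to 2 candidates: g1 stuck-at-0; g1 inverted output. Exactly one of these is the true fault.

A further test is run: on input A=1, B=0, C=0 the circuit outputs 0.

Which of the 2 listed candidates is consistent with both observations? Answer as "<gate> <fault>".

Evaluate each candidate on input A=1, B=0, C=0:
  g1 stuck-at-0: g1=0 [stuck-at-0], g2=0, g3=1, g4=1, g5=0 → 0 — matches
  g1 inverted output: g1=1 [inverted output], g2=1, g3=0, g4=1, g5=1 → 1 — eliminated
Only g1 stuck-at-0 reproduces the observed 0.

g1 stuck-at-0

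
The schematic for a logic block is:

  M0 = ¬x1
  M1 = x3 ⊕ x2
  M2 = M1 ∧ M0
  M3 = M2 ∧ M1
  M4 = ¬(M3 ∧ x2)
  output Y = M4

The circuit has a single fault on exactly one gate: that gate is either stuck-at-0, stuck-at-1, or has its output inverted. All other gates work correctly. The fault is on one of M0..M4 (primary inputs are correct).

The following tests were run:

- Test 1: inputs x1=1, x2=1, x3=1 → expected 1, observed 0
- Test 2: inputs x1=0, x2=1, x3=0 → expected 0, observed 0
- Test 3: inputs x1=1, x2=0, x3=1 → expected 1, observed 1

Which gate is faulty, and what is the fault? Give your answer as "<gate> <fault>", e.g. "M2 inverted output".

Fault-free values for test 1 (x1=1, x2=1, x3=1): M0=0, M1=0, M2=0, M3=0, M4=1, giving Y=1. Observed 0.
Test 1: faults giving observed 0 are {M3 stuck-at-1, M3 inverted output, M4 stuck-at-0, M4 inverted output}.
Test 2 (x1=0, x2=1, x3=0): fault-free M0=1, M1=1, M2=1, M3=1, M4=0 → 0; observed 0. Eliminates M3 inverted output, M4 inverted output.
Test 3 (x1=1, x2=0, x3=1): fault-free M0=0, M1=1, M2=0, M3=0, M4=1 → 1; observed 1. Eliminates M4 stuck-at-0.
Only M3 stuck-at-1 is consistent with every test.

M3 stuck-at-1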